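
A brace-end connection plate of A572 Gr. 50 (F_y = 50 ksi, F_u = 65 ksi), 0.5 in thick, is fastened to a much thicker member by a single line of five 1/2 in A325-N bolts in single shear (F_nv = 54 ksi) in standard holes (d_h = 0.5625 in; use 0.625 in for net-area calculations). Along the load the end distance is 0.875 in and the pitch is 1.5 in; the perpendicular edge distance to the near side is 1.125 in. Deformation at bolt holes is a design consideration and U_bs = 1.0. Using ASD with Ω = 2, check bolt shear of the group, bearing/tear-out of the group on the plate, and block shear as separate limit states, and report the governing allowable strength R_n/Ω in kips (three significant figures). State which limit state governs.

26.5 kips (bolt shear governs)

Bolt shear: A_b = π·0.5²/4 = 0.1963 in²; R_n = 54 × 0.1963 × 5 × 1 = 53.01 kips → 53.01 / 2 = 26.5 kips.
Bearing: edge l_c = 0.5938, r_n = 23.16 kips; interior l_c = 0.9375, r_n = 36.56 kips; R_n = 23.16 + 4·36.56 = 169.4 kips → 84.7 kips.
Block shear: A_gv = 3.438, A_nv = 2.031, A_nt = 0.4062 in²; R_n = min(0.6F_uA_nv, 0.6F_yA_gv) + U_bs·F_u·A_nt = 105.6 kips → 52.8 kips.
Bolt shear governs: 26.5 kips.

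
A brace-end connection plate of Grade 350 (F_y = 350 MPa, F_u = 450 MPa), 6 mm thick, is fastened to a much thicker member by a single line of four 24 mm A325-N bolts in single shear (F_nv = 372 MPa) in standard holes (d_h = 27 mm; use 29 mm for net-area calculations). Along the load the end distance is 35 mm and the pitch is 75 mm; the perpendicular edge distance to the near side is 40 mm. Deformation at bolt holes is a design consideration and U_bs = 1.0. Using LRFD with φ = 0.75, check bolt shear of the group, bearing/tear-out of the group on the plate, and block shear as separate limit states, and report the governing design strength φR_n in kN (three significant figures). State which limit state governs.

Bolt shear: A_b = π·24²/4 = 452.4 mm²; R_n = 372 × 452.4 × 4 × 1 / 1000 = 673.2 kN → 0.75 × 673.2 = 505 kN.
Bearing: edge l_c = 21.5, r_n = 69.66 kN; interior l_c = 48, r_n = 155.5 kN; R_n = 69.66 + 3·155.5 = 536.2 kN → 402 kN.
Block shear: A_gv = 1560, A_nv = 951, A_nt = 153 mm²; R_n = min(0.6F_uA_nv, 0.6F_yA_gv) + U_bs·F_u·A_nt = 325.6 kN → 244 kN.
Block shear governs: 244 kN.

244 kN (block shear governs)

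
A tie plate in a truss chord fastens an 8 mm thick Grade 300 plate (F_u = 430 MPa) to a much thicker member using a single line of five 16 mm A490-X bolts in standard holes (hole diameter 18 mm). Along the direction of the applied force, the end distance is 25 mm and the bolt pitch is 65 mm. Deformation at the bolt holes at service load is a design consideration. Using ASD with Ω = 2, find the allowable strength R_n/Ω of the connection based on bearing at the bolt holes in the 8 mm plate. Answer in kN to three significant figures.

297 kN

Per bolt r_n = 1.2 l_c t F_u ≤ 2.4 d t F_u; upper limit = 2.4 × 16 × 8 × 430 / 1000 = 132.1 kN.
Edge bolt: l_c = 25 − 18/2 = 16 mm → 1.2 × 16 × 8 × 430 / 1000 = 66.05 → r_n = 66.05 kN.
Interior bolts: l_c = 65 − 18 = 47 mm → 1.2 × 47 × 8 × 430 / 1000 = 194 → r_n = 132.1 kN.
R_n = 1 × 66.05 + 4 × 132.1 = 594.4 kN.
Allowable strength R_n/Ω = 594.4 / 2 = 297 kN.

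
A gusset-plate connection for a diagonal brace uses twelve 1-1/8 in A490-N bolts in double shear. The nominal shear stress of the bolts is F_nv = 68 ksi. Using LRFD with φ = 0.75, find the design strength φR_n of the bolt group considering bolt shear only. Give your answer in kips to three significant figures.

A_b = π × 1.125² / 4 = 0.994 in².
R_n = F_nv · A_b · n · n_s = 68 × 0.994 × 12 × 2 = 1622 kips.
Design strength φR_n = 0.75 × 1622 = 1220 kips.

1220 kips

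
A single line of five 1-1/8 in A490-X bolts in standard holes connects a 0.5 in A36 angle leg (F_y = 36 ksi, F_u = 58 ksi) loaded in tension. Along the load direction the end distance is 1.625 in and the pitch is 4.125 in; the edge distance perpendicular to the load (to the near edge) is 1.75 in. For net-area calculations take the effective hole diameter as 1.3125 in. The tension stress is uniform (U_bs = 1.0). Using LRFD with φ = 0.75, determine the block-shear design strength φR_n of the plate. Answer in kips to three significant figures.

171 kips

Shear plane L_v = 1.625 + 4·4.125 = 18.12 in; A_gv = 18.12 × 0.5 = 9.062 in².
A_nv = (18.12 − 4.5·1.3125) × 0.5 = 6.109 in².
A_nt = (1.75 − 0.5·1.3125) × 0.5 = 0.5469 in².
0.6 F_u A_nv = 212.6 kips; 0.6 F_y A_gv = 195.7 kips → shear yielding governs the shear term.
R_n = 195.7 + 1.0 × 58 × 0.5469 = 227.5 kips.
Design strength φR_n = 0.75 × 227.5 = 171 kips.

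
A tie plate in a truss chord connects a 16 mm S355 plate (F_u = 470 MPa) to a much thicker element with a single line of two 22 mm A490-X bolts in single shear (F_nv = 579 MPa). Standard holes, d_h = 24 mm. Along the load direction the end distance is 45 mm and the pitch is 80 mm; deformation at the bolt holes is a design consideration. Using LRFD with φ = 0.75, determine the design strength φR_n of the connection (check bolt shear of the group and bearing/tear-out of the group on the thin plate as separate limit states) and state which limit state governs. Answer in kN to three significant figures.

Bolt shear: A_b = π·22²/4 = 380.1 mm²; R_n = 579 × 380.1 × 2 × 1 / 1000 = 440.2 kN → 0.75 × 440.2 = 330 kN.
Bearing (1.2 l_c t F_u ≤ 2.4 d t F_u): upper limit = 2.4·22·16·470 / 1000 = 397.1 kN.
  Edge l_c = 45 − 24/2 = 33 → r_n = 297.8 kN; interior l_c = 80 − 24 = 56 → r_n = 397.1 kN.
  R_n,bearing = 1·297.8 + 1·397.1 = 694.8 kN → 0.75 × 694.8 = 521 kN.
Bolt shear governs: 330 kN.

330 kN (bolt shear governs)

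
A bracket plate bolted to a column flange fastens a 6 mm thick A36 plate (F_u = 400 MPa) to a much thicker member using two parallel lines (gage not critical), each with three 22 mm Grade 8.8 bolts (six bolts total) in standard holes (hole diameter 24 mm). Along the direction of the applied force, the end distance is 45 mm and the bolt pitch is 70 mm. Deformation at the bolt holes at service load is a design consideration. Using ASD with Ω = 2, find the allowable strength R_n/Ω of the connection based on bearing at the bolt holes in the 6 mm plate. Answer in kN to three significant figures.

348 kN

Per bolt r_n = 1.2 l_c t F_u ≤ 2.4 d t F_u; upper limit = 2.4 × 22 × 6 × 400 / 1000 = 126.7 kN.
Edge bolt: l_c = 45 − 24/2 = 33 mm → 1.2 × 33 × 6 × 400 / 1000 = 95.04 → r_n = 95.04 kN.
Interior bolts: l_c = 70 − 24 = 46 mm → 1.2 × 46 × 6 × 400 / 1000 = 132.5 → r_n = 126.7 kN.
R_n = 2 × 95.04 + 4 × 126.7 = 697 kN.
Allowable strength R_n/Ω = 697 / 2 = 348 kN.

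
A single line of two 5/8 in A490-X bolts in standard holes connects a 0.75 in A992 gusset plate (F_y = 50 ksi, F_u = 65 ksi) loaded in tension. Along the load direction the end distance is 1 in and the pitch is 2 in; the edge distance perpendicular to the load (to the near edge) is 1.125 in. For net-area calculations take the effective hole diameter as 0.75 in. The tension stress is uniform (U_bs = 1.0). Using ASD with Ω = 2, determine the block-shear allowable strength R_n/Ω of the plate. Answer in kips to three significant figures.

Shear plane L_v = 1 + 1·2 = 3 in; A_gv = 3 × 0.75 = 2.25 in².
A_nv = (3 − 1.5·0.75) × 0.75 = 1.406 in².
A_nt = (1.125 − 0.5·0.75) × 0.75 = 0.5625 in².
0.6 F_u A_nv = 54.84 kips; 0.6 F_y A_gv = 67.5 kips → shear rupture governs the shear term.
R_n = 54.84 + 1.0 × 65 × 0.5625 = 91.41 kips.
Allowable strength R_n/Ω = 91.41 / 2 = 45.7 kips.

45.7 kips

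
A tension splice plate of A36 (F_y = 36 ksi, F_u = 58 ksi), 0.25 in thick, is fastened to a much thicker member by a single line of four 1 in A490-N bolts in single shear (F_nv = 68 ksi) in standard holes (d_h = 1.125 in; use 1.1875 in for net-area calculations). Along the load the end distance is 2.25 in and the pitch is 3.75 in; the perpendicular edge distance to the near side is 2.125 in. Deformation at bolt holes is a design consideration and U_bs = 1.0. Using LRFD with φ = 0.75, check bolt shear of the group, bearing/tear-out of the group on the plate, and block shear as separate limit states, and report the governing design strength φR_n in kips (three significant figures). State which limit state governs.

71.3 kips (block shear governs)

Bolt shear: A_b = π·1²/4 = 0.7854 in²; R_n = 68 × 0.7854 × 4 × 1 = 213.6 kips → 0.75 × 213.6 = 160 kips.
Bearing: edge l_c = 1.688, r_n = 29.36 kips; interior l_c = 2.625, r_n = 34.8 kips; R_n = 29.36 + 3·34.8 = 133.8 kips → 100 kips.
Block shear: A_gv = 3.375, A_nv = 2.336, A_nt = 0.3828 in²; R_n = min(0.6F_uA_nv, 0.6F_yA_gv) + U_bs·F_u·A_nt = 95.1 kips → 71.3 kips.
Block shear governs: 71.3 kips.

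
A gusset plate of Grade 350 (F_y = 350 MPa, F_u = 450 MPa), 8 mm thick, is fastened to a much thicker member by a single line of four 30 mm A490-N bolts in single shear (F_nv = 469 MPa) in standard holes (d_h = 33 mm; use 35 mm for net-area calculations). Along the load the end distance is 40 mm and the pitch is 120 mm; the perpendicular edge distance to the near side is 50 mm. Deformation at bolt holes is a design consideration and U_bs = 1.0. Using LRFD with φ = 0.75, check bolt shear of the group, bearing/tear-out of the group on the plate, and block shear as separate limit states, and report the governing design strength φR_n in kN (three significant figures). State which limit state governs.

Bolt shear: A_b = π·30²/4 = 706.9 mm²; R_n = 469 × 706.9 × 4 × 1 / 1000 = 1326 kN → 0.75 × 1326 = 995 kN.
Bearing: edge l_c = 23.5, r_n = 101.5 kN; interior l_c = 87, r_n = 259.2 kN; R_n = 101.5 + 3·259.2 = 879.1 kN → 659 kN.
Block shear: A_gv = 3200, A_nv = 2220, A_nt = 260 mm²; R_n = min(0.6F_uA_nv, 0.6F_yA_gv) + U_bs·F_u·A_nt = 716.4 kN → 537 kN.
Block shear governs: 537 kN.

537 kN (block shear governs)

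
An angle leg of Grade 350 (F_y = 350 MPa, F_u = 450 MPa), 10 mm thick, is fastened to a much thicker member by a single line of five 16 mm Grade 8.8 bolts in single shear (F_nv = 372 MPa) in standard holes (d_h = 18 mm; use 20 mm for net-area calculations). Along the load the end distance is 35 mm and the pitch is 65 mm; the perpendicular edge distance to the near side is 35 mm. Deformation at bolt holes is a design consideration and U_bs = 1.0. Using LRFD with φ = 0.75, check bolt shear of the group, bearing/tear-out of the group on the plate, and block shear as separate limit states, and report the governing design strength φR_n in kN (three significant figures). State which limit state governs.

Bolt shear: A_b = π·16²/4 = 201.1 mm²; R_n = 372 × 201.1 × 5 × 1 / 1000 = 374 kN → 0.75 × 374 = 280 kN.
Bearing: edge l_c = 26, r_n = 140.4 kN; interior l_c = 47, r_n = 172.8 kN; R_n = 140.4 + 4·172.8 = 831.6 kN → 624 kN.
Block shear: A_gv = 2950, A_nv = 2050, A_nt = 250 mm²; R_n = min(0.6F_uA_nv, 0.6F_yA_gv) + U_bs·F_u·A_nt = 666 kN → 500 kN.
Bolt shear governs: 280 kN.

280 kN (bolt shear governs)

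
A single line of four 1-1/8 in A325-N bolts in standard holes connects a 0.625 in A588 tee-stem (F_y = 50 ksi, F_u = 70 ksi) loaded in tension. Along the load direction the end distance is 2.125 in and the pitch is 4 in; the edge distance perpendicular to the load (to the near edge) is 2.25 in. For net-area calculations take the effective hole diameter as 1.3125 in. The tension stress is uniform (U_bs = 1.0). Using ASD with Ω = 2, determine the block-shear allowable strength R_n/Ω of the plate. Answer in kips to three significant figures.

160 kips

Shear plane L_v = 2.125 + 3·4 = 14.12 in; A_gv = 14.12 × 0.625 = 8.828 in².
A_nv = (14.12 − 3.5·1.3125) × 0.625 = 5.957 in².
A_nt = (2.25 − 0.5·1.3125) × 0.625 = 0.9961 in².
0.6 F_u A_nv = 250.2 kips; 0.6 F_y A_gv = 264.8 kips → shear rupture governs the shear term.
R_n = 250.2 + 1.0 × 70 × 0.9961 = 319.9 kips.
Allowable strength R_n/Ω = 319.9 / 2 = 160 kips.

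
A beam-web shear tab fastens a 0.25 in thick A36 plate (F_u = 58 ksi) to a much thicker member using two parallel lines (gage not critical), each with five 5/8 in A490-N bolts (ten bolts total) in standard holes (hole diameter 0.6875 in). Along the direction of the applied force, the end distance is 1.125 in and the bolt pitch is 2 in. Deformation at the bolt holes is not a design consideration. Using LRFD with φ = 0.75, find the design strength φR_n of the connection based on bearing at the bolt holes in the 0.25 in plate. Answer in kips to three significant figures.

Per bolt r_n = 1.5 l_c t F_u ≤ 3.0 d t F_u; upper limit = 3.0 × 0.625 × 0.25 × 58 = 27.19 kips.
Edge bolt: l_c = 1.125 − 0.6875/2 = 0.7812 in → 1.5 × 0.7812 × 0.25 × 58 = 16.99 → r_n = 16.99 kips.
Interior bolts: l_c = 2 − 0.6875 = 1.312 in → 1.5 × 1.312 × 0.25 × 58 = 28.55 → r_n = 27.19 kips.
R_n = 2 × 16.99 + 8 × 27.19 = 251.5 kips.
Design strength φR_n = 0.75 × 251.5 = 189 kips.

189 kips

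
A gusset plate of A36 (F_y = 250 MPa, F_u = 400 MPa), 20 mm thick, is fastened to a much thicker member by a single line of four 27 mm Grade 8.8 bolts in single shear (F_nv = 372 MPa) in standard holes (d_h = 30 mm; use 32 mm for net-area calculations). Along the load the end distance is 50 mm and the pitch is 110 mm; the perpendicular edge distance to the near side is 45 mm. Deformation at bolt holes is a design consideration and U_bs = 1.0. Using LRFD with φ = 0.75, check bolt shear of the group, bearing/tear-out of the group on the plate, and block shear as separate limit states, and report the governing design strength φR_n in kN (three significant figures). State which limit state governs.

Bolt shear: A_b = π·27²/4 = 572.6 mm²; R_n = 372 × 572.6 × 4 × 1 / 1000 = 852 kN → 0.75 × 852 = 639 kN.
Bearing: edge l_c = 35, r_n = 336 kN; interior l_c = 80, r_n = 518.4 kN; R_n = 336 + 3·518.4 = 1891 kN → 1420 kN.
Block shear: A_gv = 7600, A_nv = 5360, A_nt = 580 mm²; R_n = min(0.6F_uA_nv, 0.6F_yA_gv) + U_bs·F_u·A_nt = 1372 kN → 1030 kN.
Bolt shear governs: 639 kN.

639 kN (bolt shear governs)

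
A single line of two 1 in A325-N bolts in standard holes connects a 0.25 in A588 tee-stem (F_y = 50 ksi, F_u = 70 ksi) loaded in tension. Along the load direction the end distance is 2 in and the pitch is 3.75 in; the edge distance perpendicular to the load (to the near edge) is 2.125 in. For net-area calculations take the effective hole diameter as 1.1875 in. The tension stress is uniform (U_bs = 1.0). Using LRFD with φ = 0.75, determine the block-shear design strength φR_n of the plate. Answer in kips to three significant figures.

Shear plane L_v = 2 + 1·3.75 = 5.75 in; A_gv = 5.75 × 0.25 = 1.438 in².
A_nv = (5.75 − 1.5·1.1875) × 0.25 = 0.9922 in².
A_nt = (2.125 − 0.5·1.1875) × 0.25 = 0.3828 in².
0.6 F_u A_nv = 41.67 kips; 0.6 F_y A_gv = 43.12 kips → shear rupture governs the shear term.
R_n = 41.67 + 1.0 × 70 × 0.3828 = 68.47 kips.
Design strength φR_n = 0.75 × 68.47 = 51.4 kips.

51.4 kips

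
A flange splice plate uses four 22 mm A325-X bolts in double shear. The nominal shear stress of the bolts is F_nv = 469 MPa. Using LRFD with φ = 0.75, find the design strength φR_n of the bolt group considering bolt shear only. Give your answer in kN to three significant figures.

1070 kN

A_b = π × 22² / 4 = 380.1 mm².
R_n = F_nv · A_b · n · n_s = 469 × 380.1 × 4 × 2 / 1000 = 1426 kN.
Design strength φR_n = 0.75 × 1426 = 1070 kN.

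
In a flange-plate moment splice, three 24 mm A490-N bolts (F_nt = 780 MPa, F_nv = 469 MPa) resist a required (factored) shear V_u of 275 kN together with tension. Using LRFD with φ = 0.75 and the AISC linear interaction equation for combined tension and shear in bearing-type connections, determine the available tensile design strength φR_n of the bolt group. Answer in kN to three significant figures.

A_b = π·24²/4 = 452.4 mm²; f_rv = 275 × 1000 / (3 × 452.4) = 202.6 MPa.
F'_nt = 1.3 F_nt − (F_nt / φF_nv) f_rv = 1.3·780 − (780/(0.75·469))·202.6 = 564.7 MPa, capped at F_nt → F'_nt = 564.7 MPa.
R_n = F'_nt · A_b · n = 564.7 × 452.4 × 3 / 1000 = 766.4 kN.
Design strength φR_n = 0.75 × 766.4 = 575 kN.

575 kN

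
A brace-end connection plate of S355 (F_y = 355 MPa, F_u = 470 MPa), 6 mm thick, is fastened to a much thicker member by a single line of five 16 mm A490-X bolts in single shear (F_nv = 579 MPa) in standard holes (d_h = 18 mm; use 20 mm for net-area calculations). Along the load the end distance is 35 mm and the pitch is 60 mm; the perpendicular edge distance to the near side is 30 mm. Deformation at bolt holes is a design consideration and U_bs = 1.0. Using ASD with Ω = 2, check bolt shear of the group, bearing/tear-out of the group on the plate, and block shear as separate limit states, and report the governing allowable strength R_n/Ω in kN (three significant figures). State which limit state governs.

185 kN (block shear governs)

Bolt shear: A_b = π·16²/4 = 201.1 mm²; R_n = 579 × 201.1 × 5 × 1 / 1000 = 582.1 kN → 582.1 / 2 = 291 kN.
Bearing: edge l_c = 26, r_n = 87.98 kN; interior l_c = 42, r_n = 108.3 kN; R_n = 87.98 + 4·108.3 = 521.1 kN → 261 kN.
Block shear: A_gv = 1650, A_nv = 1110, A_nt = 120 mm²; R_n = min(0.6F_uA_nv, 0.6F_yA_gv) + U_bs·F_u·A_nt = 369.4 kN → 185 kN.
Block shear governs: 185 kN.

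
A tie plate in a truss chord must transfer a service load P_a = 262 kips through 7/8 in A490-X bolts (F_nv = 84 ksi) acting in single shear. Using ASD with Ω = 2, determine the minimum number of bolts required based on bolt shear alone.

A_b = π·0.875²/4 = 0.6013 in².
Per-bolt allowable strength R_n/Ω = 84 × 0.6013 × 1 / 2 = 25.26 kips.
n ≥ 262 / 25.26 = 10.37 → use 11 bolts.

11 bolts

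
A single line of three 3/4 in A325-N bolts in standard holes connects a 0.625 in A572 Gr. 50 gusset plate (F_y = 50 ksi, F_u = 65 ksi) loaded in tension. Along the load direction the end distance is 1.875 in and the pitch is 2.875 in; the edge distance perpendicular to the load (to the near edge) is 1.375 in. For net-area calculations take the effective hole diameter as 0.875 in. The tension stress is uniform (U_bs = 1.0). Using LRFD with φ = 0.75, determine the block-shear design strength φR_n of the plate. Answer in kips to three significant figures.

128 kips

Shear plane L_v = 1.875 + 2·2.875 = 7.625 in; A_gv = 7.625 × 0.625 = 4.766 in².
A_nv = (7.625 − 2.5·0.875) × 0.625 = 3.398 in².
A_nt = (1.375 − 0.5·0.875) × 0.625 = 0.5859 in².
0.6 F_u A_nv = 132.5 kips; 0.6 F_y A_gv = 143 kips → shear rupture governs the shear term.
R_n = 132.5 + 1.0 × 65 × 0.5859 = 170.6 kips.
Design strength φR_n = 0.75 × 170.6 = 128 kips.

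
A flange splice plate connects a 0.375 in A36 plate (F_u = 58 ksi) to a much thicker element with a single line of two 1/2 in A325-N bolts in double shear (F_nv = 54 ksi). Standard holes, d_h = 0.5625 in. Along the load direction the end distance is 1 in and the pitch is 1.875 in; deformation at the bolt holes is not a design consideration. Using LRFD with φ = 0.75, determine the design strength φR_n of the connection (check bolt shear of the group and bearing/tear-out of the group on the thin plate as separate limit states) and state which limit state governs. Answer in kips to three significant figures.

Bolt shear: A_b = π·0.5²/4 = 0.1963 in²; R_n = 54 × 0.1963 × 2 × 2 = 42.41 kips → 0.75 × 42.41 = 31.8 kips.
Bearing (1.5 l_c t F_u ≤ 3.0 d t F_u): upper limit = 3.0·0.5·0.375·58 = 32.62 kips.
  Edge l_c = 1 − 0.5625/2 = 0.7188 → r_n = 23.45 kips; interior l_c = 1.875 − 0.5625 = 1.312 → r_n = 32.62 kips.
  R_n,bearing = 1·23.45 + 1·32.62 = 56.07 kips → 0.75 × 56.07 = 42.1 kips.
Bolt shear governs: 31.8 kips.

31.8 kips (bolt shear governs)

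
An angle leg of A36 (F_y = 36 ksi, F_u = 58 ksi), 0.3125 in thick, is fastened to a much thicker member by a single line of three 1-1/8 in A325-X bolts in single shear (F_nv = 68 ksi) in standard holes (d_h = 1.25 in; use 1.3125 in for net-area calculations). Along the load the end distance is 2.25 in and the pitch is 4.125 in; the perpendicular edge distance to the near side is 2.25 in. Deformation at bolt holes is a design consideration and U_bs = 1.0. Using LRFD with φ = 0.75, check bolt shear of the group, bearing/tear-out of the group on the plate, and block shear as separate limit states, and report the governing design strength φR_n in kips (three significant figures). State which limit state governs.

Bolt shear: A_b = π·1.125²/4 = 0.994 in²; R_n = 68 × 0.994 × 3 × 1 = 202.8 kips → 0.75 × 202.8 = 152 kips.
Bearing: edge l_c = 1.625, r_n = 35.34 kips; interior l_c = 2.875, r_n = 48.94 kips; R_n = 35.34 + 2·48.94 = 133.2 kips → 99.9 kips.
Block shear: A_gv = 3.281, A_nv = 2.256, A_nt = 0.498 in²; R_n = min(0.6F_uA_nv, 0.6F_yA_gv) + U_bs·F_u·A_nt = 99.76 kips → 74.8 kips.
Block shear governs: 74.8 kips.

74.8 kips (block shear governs)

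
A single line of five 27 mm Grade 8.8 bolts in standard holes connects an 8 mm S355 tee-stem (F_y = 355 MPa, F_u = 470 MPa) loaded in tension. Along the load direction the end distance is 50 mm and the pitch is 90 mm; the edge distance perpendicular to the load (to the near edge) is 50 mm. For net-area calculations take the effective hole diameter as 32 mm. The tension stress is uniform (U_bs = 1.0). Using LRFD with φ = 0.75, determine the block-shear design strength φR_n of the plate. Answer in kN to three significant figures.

546 kN

Shear plane L_v = 50 + 4·90 = 410 mm; A_gv = 410 × 8 = 3280 mm².
A_nv = (410 − 4.5·32) × 8 = 2128 mm².
A_nt = (50 − 0.5·32) × 8 = 272 mm².
0.6 F_u A_nv = 600.1 kN; 0.6 F_y A_gv = 698.6 kN → shear rupture governs the shear term.
R_n = 600.1 + 1.0 × 470 × 272 / 1000 = 727.9 kN.
Design strength φR_n = 0.75 × 727.9 = 546 kN.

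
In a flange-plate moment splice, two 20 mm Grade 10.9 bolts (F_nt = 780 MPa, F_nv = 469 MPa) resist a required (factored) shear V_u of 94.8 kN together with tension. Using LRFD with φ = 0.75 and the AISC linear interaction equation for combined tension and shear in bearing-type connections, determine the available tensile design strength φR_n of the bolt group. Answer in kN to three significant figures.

320 kN

A_b = π·20²/4 = 314.2 mm²; f_rv = 94.8 × 1000 / (2 × 314.2) = 150.9 MPa.
F'_nt = 1.3 F_nt − (F_nt / φF_nv) f_rv = 1.3·780 − (780/(0.75·469))·150.9 = 679.4 MPa, capped at F_nt → F'_nt = 679.4 MPa.
R_n = F'_nt · A_b · n = 679.4 × 314.2 × 2 / 1000 = 426.9 kN.
Design strength φR_n = 0.75 × 426.9 = 320 kN.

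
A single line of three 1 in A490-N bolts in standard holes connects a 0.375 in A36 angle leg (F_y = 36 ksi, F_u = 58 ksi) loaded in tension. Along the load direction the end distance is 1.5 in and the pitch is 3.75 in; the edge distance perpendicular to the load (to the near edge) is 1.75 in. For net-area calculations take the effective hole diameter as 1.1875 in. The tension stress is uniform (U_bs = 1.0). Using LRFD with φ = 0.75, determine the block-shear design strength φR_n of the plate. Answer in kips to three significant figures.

73.5 kips

Shear plane L_v = 1.5 + 2·3.75 = 9 in; A_gv = 9 × 0.375 = 3.375 in².
A_nv = (9 − 2.5·1.1875) × 0.375 = 2.262 in².
A_nt = (1.75 − 0.5·1.1875) × 0.375 = 0.4336 in².
0.6 F_u A_nv = 78.71 kips; 0.6 F_y A_gv = 72.9 kips → shear yielding governs the shear term.
R_n = 72.9 + 1.0 × 58 × 0.4336 = 98.05 kips.
Design strength φR_n = 0.75 × 98.05 = 73.5 kips.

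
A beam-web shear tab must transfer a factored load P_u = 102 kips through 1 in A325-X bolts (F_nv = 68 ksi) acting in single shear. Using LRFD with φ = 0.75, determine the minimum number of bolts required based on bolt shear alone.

3 bolts

A_b = π·1²/4 = 0.7854 in².
Per-bolt design strength φR_n = 0.75 × 68 × 0.7854 × 1 = 40.06 kips.
n ≥ 102 / 40.06 = 2.546 → use 3 bolts.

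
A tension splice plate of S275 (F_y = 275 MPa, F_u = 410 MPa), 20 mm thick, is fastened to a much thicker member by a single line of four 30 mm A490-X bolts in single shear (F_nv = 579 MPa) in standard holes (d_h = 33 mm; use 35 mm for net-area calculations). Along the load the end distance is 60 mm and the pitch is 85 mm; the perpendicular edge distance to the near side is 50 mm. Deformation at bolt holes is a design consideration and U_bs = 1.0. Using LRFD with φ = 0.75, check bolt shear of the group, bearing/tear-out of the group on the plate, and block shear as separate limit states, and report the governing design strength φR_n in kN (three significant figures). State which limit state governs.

Bolt shear: A_b = π·30²/4 = 706.9 mm²; R_n = 579 × 706.9 × 4 × 1 / 1000 = 1637 kN → 0.75 × 1637 = 1230 kN.
Bearing: edge l_c = 43.5, r_n = 428 kN; interior l_c = 52, r_n = 511.7 kN; R_n = 428 + 3·511.7 = 1963 kN → 1470 kN.
Block shear: A_gv = 6300, A_nv = 3850, A_nt = 650 mm²; R_n = min(0.6F_uA_nv, 0.6F_yA_gv) + U_bs·F_u·A_nt = 1214 kN → 910 kN.
Block shear governs: 910 kN.

910 kN (block shear governs)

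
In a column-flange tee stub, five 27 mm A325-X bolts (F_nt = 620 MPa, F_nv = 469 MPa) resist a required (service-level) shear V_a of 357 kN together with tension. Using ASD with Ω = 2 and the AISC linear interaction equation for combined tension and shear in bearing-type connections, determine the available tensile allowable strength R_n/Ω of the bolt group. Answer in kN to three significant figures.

682 kN

A_b = π·27²/4 = 572.6 mm²; f_rv = 357 × 1000 / (5 × 572.6) = 124.7 MPa.
F'_nt = 1.3 F_nt − (Ω F_nt / F_nv) f_rv = 1.3·620 − (2·620/469)·124.7 = 476.3 MPa, capped at F_nt → F'_nt = 476.3 MPa.
R_n = F'_nt · A_b · n = 476.3 × 572.6 × 5 / 1000 = 1364 kN.
Allowable strength R_n/Ω = 1364 / 2 = 682 kN.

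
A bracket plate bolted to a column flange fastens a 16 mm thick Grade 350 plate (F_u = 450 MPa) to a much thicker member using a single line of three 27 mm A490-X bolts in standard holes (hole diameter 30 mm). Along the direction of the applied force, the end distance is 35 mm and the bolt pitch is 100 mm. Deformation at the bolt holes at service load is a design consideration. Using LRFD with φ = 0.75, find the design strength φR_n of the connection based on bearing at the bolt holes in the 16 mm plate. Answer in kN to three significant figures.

829 kN

Per bolt r_n = 1.2 l_c t F_u ≤ 2.4 d t F_u; upper limit = 2.4 × 27 × 16 × 450 / 1000 = 466.6 kN.
Edge bolt: l_c = 35 − 30/2 = 20 mm → 1.2 × 20 × 16 × 450 / 1000 = 172.8 → r_n = 172.8 kN.
Interior bolts: l_c = 100 − 30 = 70 mm → 1.2 × 70 × 16 × 450 / 1000 = 604.8 → r_n = 466.6 kN.
R_n = 1 × 172.8 + 2 × 466.6 = 1106 kN.
Design strength φR_n = 0.75 × 1106 = 829 kN.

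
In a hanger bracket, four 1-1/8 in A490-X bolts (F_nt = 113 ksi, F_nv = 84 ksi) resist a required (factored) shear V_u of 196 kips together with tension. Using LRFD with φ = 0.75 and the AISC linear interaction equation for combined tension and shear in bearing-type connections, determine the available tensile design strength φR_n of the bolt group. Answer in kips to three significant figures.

174 kips

A_b = π·1.125²/4 = 0.994 in²; f_rv = 196 / (4 × 0.994) = 49.29 ksi.
F'_nt = 1.3 F_nt − (F_nt / φF_nv) f_rv = 1.3·113 − (113/(0.75·84))·49.29 = 58.48 ksi, capped at F_nt → F'_nt = 58.48 ksi.
R_n = F'_nt · A_b · n = 58.48 × 0.994 × 4 = 232.5 kips.
Design strength φR_n = 0.75 × 232.5 = 174 kips.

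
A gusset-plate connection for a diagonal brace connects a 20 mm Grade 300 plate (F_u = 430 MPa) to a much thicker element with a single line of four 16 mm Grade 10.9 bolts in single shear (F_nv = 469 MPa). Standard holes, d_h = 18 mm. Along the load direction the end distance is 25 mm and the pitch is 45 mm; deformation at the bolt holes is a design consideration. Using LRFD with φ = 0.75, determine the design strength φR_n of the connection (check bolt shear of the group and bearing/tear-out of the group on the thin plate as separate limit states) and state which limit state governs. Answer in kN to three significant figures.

283 kN (bolt shear governs)

Bolt shear: A_b = π·16²/4 = 201.1 mm²; R_n = 469 × 201.1 × 4 × 1 / 1000 = 377.2 kN → 0.75 × 377.2 = 283 kN.
Bearing (1.2 l_c t F_u ≤ 2.4 d t F_u): upper limit = 2.4·16·20·430 / 1000 = 330.2 kN.
  Edge l_c = 25 − 18/2 = 16 → r_n = 165.1 kN; interior l_c = 45 − 18 = 27 → r_n = 278.6 kN.
  R_n,bearing = 1·165.1 + 3·278.6 = 1001 kN → 0.75 × 1001 = 751 kN.
Bolt shear governs: 283 kN.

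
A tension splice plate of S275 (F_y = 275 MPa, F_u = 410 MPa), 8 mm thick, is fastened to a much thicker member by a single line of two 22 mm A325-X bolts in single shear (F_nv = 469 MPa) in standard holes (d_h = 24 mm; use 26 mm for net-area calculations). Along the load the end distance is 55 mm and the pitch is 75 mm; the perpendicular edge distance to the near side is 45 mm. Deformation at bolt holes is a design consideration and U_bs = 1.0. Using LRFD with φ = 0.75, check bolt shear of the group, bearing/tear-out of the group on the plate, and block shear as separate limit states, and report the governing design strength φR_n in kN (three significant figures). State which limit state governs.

207 kN (block shear governs)

Bolt shear: A_b = π·22²/4 = 380.1 mm²; R_n = 469 × 380.1 × 2 × 1 / 1000 = 356.6 kN → 0.75 × 356.6 = 267 kN.
Bearing: edge l_c = 43, r_n = 169.2 kN; interior l_c = 51, r_n = 173.2 kN; R_n = 169.2 + 1·173.2 = 342.4 kN → 257 kN.
Block shear: A_gv = 1040, A_nv = 728, A_nt = 256 mm²; R_n = min(0.6F_uA_nv, 0.6F_yA_gv) + U_bs·F_u·A_nt = 276.6 kN → 207 kN.
Block shear governs: 207 kN.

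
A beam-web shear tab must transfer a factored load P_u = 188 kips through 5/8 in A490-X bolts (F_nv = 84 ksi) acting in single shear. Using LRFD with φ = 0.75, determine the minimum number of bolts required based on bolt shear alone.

10 bolts

A_b = π·0.625²/4 = 0.3068 in².
Per-bolt design strength φR_n = 0.75 × 84 × 0.3068 × 1 = 19.33 kips.
n ≥ 188 / 19.33 = 9.727 → use 10 bolts.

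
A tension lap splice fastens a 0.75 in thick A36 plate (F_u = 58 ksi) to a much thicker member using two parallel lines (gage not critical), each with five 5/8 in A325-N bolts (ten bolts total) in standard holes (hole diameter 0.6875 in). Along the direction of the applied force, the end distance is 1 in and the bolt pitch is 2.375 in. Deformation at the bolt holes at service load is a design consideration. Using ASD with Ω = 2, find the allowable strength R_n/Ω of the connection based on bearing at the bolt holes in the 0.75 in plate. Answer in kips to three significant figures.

Per bolt r_n = 1.2 l_c t F_u ≤ 2.4 d t F_u; upper limit = 2.4 × 0.625 × 0.75 × 58 = 65.25 kips.
Edge bolt: l_c = 1 − 0.6875/2 = 0.6562 in → 1.2 × 0.6562 × 0.75 × 58 = 34.26 → r_n = 34.26 kips.
Interior bolts: l_c = 2.375 − 0.6875 = 1.688 in → 1.2 × 1.688 × 0.75 × 58 = 88.09 → r_n = 65.25 kips.
R_n = 2 × 34.26 + 8 × 65.25 = 590.5 kips.
Allowable strength R_n/Ω = 590.5 / 2 = 295 kips.

295 kips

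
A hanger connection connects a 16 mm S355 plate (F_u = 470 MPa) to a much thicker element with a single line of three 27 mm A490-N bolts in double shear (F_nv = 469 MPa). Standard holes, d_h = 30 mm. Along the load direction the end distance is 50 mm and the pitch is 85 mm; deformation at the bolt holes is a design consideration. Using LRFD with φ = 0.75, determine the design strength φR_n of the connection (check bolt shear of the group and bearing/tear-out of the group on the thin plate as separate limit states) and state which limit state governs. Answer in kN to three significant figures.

968 kN (bearing governs)

Bolt shear: A_b = π·27²/4 = 572.6 mm²; R_n = 469 × 572.6 × 3 × 2 / 1000 = 1611 kN → 0.75 × 1611 = 1210 kN.
Bearing (1.2 l_c t F_u ≤ 2.4 d t F_u): upper limit = 2.4·27·16·470 / 1000 = 487.3 kN.
  Edge l_c = 50 − 30/2 = 35 → r_n = 315.8 kN; interior l_c = 85 − 30 = 55 → r_n = 487.3 kN.
  R_n,bearing = 1·315.8 + 2·487.3 = 1290 kN → 0.75 × 1290 = 968 kN.
Bearing governs: 968 kN.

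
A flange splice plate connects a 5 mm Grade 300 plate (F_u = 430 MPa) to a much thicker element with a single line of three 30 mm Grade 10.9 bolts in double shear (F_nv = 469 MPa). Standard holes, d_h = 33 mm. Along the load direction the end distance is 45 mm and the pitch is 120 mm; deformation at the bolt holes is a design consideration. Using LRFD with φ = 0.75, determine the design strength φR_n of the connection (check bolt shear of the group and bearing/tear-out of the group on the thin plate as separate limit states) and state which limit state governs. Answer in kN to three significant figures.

287 kN (bearing governs)

Bolt shear: A_b = π·30²/4 = 706.9 mm²; R_n = 469 × 706.9 × 3 × 2 / 1000 = 1989 kN → 0.75 × 1989 = 1490 kN.
Bearing (1.2 l_c t F_u ≤ 2.4 d t F_u): upper limit = 2.4·30·5·430 / 1000 = 154.8 kN.
  Edge l_c = 45 − 33/2 = 28.5 → r_n = 73.53 kN; interior l_c = 120 − 33 = 87 → r_n = 154.8 kN.
  R_n,bearing = 1·73.53 + 2·154.8 = 383.1 kN → 0.75 × 383.1 = 287 kN.
Bearing governs: 287 kN.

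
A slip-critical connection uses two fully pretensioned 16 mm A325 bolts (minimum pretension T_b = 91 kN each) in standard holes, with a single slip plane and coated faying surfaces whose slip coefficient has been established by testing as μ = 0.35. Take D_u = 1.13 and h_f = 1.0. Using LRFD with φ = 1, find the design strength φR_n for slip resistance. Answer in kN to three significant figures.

72 kN

R_n = μ · D_u · h_f · T_b · n_s · n_b = 0.35 × 1.13 × 1.0 × 91 × 1 × 2 = 71.98 kN.
Design strength φR_n = 1 × 71.98 = 72 kN.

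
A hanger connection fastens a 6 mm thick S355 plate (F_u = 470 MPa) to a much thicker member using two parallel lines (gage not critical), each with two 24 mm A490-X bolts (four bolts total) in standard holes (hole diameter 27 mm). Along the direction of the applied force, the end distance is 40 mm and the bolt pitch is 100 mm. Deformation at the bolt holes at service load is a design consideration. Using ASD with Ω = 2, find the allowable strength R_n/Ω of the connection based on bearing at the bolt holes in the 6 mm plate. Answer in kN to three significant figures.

252 kN

Per bolt r_n = 1.2 l_c t F_u ≤ 2.4 d t F_u; upper limit = 2.4 × 24 × 6 × 470 / 1000 = 162.4 kN.
Edge bolt: l_c = 40 − 27/2 = 26.5 mm → 1.2 × 26.5 × 6 × 470 / 1000 = 89.68 → r_n = 89.68 kN.
Interior bolts: l_c = 100 − 27 = 73 mm → 1.2 × 73 × 6 × 470 / 1000 = 247 → r_n = 162.4 kN.
R_n = 2 × 89.68 + 2 × 162.4 = 504.2 kN.
Allowable strength R_n/Ω = 504.2 / 2 = 252 kN.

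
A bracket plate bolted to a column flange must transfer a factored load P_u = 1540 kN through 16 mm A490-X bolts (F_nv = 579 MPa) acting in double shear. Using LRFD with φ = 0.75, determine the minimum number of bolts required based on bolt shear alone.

9 bolts

A_b = π·16²/4 = 201.1 mm².
Per-bolt design strength φR_n = 0.75 × 579 × 201.1 × 2 / 1000 = 174.6 kN.
n ≥ 1540 / 174.6 = 8.819 → use 9 bolts.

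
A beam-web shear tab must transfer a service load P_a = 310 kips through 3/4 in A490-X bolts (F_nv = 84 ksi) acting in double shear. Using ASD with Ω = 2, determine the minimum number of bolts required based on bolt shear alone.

A_b = π·0.75²/4 = 0.4418 in².
Per-bolt allowable strength R_n/Ω = 84 × 0.4418 × 2 / 2 = 37.11 kips.
n ≥ 310 / 37.11 = 8.354 → use 9 bolts.

9 bolts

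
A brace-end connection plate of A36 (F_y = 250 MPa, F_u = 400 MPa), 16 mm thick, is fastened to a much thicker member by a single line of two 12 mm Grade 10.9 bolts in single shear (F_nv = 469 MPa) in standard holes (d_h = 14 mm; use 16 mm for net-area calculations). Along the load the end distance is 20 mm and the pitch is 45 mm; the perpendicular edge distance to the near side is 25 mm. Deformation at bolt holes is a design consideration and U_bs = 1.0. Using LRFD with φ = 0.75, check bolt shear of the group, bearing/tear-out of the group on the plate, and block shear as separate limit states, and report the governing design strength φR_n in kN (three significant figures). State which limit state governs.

Bolt shear: A_b = π·12²/4 = 113.1 mm²; R_n = 469 × 113.1 × 2 × 1 / 1000 = 106.1 kN → 0.75 × 106.1 = 79.6 kN.
Bearing: edge l_c = 13, r_n = 99.84 kN; interior l_c = 31, r_n = 184.3 kN; R_n = 99.84 + 1·184.3 = 284.2 kN → 213 kN.
Block shear: A_gv = 1040, A_nv = 656, A_nt = 272 mm²; R_n = min(0.6F_uA_nv, 0.6F_yA_gv) + U_bs·F_u·A_nt = 264.8 kN → 199 kN.
Bolt shear governs: 79.6 kN.

79.6 kN (bolt shear governs)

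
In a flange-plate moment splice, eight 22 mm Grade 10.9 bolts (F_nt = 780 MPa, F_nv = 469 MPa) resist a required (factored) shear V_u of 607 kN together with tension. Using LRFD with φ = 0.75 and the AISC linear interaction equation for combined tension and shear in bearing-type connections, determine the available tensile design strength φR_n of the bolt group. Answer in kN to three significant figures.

1300 kN

A_b = π·22²/4 = 380.1 mm²; f_rv = 607 × 1000 / (8 × 380.1) = 199.6 MPa.
F'_nt = 1.3 F_nt − (F_nt / φF_nv) f_rv = 1.3·780 − (780/(0.75·469))·199.6 = 571.4 MPa, capped at F_nt → F'_nt = 571.4 MPa.
R_n = F'_nt · A_b · n = 571.4 × 380.1 × 8 / 1000 = 1738 kN.
Design strength φR_n = 0.75 × 1738 = 1300 kN.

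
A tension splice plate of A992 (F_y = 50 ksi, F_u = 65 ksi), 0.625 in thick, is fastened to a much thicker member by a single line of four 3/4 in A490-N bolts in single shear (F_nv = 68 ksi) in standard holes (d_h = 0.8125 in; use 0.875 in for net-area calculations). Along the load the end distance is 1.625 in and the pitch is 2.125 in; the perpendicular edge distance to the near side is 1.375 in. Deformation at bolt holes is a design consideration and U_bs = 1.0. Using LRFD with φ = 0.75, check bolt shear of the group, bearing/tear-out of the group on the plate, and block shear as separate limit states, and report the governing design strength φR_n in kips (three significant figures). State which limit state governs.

90.1 kips (bolt shear governs)

Bolt shear: A_b = π·0.75²/4 = 0.4418 in²; R_n = 68 × 0.4418 × 4 × 1 = 120.2 kips → 0.75 × 120.2 = 90.1 kips.
Bearing: edge l_c = 1.219, r_n = 59.41 kips; interior l_c = 1.312, r_n = 63.98 kips; R_n = 59.41 + 3·63.98 = 251.4 kips → 189 kips.
Block shear: A_gv = 5, A_nv = 3.086, A_nt = 0.5859 in²; R_n = min(0.6F_uA_nv, 0.6F_yA_gv) + U_bs·F_u·A_nt = 158.4 kips → 119 kips.
Bolt shear governs: 90.1 kips.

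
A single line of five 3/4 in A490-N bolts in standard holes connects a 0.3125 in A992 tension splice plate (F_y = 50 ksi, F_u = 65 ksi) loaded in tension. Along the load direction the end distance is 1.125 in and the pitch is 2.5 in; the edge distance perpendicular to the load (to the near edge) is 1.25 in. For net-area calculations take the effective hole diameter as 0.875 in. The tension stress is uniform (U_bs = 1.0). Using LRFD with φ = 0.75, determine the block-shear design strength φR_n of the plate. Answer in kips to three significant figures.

78.1 kips

Shear plane L_v = 1.125 + 4·2.5 = 11.12 in; A_gv = 11.12 × 0.3125 = 3.477 in².
A_nv = (11.12 − 4.5·0.875) × 0.3125 = 2.246 in².
A_nt = (1.25 − 0.5·0.875) × 0.3125 = 0.2539 in².
0.6 F_u A_nv = 87.6 kips; 0.6 F_y A_gv = 104.3 kips → shear rupture governs the shear term.
R_n = 87.6 + 1.0 × 65 × 0.2539 = 104.1 kips.
Design strength φR_n = 0.75 × 104.1 = 78.1 kips.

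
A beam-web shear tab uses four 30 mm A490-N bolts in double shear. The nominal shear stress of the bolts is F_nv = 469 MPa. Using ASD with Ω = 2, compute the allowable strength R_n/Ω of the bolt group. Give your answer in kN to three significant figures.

A_b = π × 30² / 4 = 706.9 mm².
R_n = F_nv · A_b · n · n_s = 469 × 706.9 × 4 × 2 / 1000 = 2652 kN.
Allowable strength R_n/Ω = 2652 / 2 = 1330 kN.

1330 kN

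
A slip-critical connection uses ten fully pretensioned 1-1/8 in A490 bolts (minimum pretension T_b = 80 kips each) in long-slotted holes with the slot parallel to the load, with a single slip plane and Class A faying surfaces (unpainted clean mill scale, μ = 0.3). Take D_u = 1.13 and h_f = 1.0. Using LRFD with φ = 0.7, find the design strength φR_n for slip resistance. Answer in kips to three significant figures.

190 kips

R_n = μ · D_u · h_f · T_b · n_s · n_b = 0.3 × 1.13 × 1.0 × 80 × 1 × 10 = 271.2 kips.
Design strength φR_n = 0.7 × 271.2 = 190 kips.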